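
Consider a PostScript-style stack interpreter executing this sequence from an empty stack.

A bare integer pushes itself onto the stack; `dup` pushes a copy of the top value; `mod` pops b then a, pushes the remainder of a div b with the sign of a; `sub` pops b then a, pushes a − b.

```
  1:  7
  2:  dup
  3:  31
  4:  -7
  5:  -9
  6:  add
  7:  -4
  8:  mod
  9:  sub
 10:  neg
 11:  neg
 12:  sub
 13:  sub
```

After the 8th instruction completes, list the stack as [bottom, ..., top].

7   -> [7]
dup -> [7, 7]
31  -> [7, 7, 31]
-7  -> [7, 7, 31, -7]
-9  -> [7, 7, 31, -7, -9]
add -> [7, 7, 31, -16]
-4  -> [7, 7, 31, -16, -4]
mod -> [7, 7, 31, 0]

[7, 7, 31, 0]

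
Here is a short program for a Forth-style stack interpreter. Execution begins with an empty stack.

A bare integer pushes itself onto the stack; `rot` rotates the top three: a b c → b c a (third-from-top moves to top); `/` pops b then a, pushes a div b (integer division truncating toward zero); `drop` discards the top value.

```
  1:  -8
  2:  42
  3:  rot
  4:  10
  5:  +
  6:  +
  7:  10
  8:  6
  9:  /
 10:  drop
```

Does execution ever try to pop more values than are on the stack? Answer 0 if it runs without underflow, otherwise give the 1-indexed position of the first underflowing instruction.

-8 : [-8]
42 : [-8, 42]
rot  — needs 3 operands, stack has 2 → underflow

3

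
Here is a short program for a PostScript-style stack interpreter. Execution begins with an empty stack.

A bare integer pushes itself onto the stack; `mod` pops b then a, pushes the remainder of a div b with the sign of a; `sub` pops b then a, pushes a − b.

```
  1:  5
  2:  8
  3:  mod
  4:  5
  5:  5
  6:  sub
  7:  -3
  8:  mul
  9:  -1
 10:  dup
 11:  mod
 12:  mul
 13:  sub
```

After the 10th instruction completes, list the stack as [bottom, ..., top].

[5, 0, -1, -1]

5   : [5]
8   : [5, 8]
mod : [5]
5   : [5, 5]
5   : [5, 5, 5]
sub : [5, 0]
-3  : [5, 0, -3]
mul : [5, 0]
-1  : [5, 0, -1]
dup : [5, 0, -1, -1]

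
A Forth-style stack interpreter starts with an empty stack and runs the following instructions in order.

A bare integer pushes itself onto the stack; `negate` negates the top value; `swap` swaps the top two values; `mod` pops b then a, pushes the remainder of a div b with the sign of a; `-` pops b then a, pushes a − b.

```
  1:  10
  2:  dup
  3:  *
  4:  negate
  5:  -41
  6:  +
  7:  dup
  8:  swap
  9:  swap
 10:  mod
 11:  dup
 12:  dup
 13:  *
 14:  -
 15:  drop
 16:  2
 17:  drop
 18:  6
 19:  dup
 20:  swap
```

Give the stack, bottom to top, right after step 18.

10     -> [10]
dup    -> [10, 10]
*      -> [100]
negate -> [-100]
-41    -> [-100, -41]
+      -> [-141]
dup    -> [-141, -141]
swap   -> [-141, -141]
swap   -> [-141, -141]
mod    -> [0]
dup    -> [0, 0]
dup    -> [0, 0, 0]
*      -> [0, 0]
-      -> [0]
drop   -> []
2      -> [2]
drop   -> []
6      -> [6]

[6]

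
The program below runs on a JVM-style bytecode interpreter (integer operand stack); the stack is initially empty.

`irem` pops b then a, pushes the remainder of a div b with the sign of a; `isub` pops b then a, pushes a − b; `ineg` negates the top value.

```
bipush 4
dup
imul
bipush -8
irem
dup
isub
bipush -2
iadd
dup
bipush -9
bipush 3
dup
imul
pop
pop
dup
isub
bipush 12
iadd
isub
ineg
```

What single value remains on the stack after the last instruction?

bipush 4  : [4]
dup       : [4, 4]
imul      : [16]
bipush -8 : [16, -8]
irem      : [0]
dup       : [0, 0]
isub      : [0]
bipush -2 : [0, -2]
iadd      : [-2]
dup       : [-2, -2]
bipush -9 : [-2, -2, -9]
bipush 3  : [-2, -2, -9, 3]
dup       : [-2, -2, -9, 3, 3]
imul      : [-2, -2, -9, 9]
pop       : [-2, -2, -9]
pop       : [-2, -2]
dup       : [-2, -2, -2]
isub      : [-2, 0]
bipush 12 : [-2, 0, 12]
iadd      : [-2, 12]
isub      : [-14]
ineg      : [14]

14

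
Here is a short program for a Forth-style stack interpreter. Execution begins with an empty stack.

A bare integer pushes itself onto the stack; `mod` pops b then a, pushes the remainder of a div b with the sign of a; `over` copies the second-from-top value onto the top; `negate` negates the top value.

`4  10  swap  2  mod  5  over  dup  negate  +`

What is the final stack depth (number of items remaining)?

4      : [4]
10     : [4, 10]
swap   : [10, 4]
2      : [10, 4, 2]
mod    : [10, 0]
5      : [10, 0, 5]
over   : [10, 0, 5, 0]
dup    : [10, 0, 5, 0, 0]
negate : [10, 0, 5, 0, 0]
+      : [10, 0, 5, 0]

4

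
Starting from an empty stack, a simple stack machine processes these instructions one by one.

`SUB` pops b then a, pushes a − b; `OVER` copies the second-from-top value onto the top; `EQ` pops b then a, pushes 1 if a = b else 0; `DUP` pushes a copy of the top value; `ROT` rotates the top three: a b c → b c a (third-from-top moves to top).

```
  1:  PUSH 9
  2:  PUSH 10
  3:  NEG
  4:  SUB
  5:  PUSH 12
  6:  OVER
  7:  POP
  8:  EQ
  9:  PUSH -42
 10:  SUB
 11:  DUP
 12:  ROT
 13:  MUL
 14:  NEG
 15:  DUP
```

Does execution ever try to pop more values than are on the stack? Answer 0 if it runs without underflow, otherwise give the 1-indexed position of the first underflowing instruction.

PUSH 9    [9]
PUSH 10   [9, 10]
NEG       [9, -10]
SUB       [19]
PUSH 12   [19, 12]
OVER      [19, 12, 19]
POP       [19, 12]
EQ        [0]
PUSH -42  [0, -42]
SUB       [42]
DUP       [42, 42]
ROT  — needs 3 operands, stack has 2 → underflow

12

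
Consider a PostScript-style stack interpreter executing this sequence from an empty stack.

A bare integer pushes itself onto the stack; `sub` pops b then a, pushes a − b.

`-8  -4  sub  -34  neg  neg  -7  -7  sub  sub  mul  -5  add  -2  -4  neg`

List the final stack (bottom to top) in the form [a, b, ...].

[131, -2, 4]

-8   -8
-4   -8 -4
sub  -4
-34  -4 -34
neg  -4 34
neg  -4 -34
-7   -4 -34 -7
-7   -4 -34 -7 -7
sub  -4 -34 0
sub  -4 -34
mul  136
-5   136 -5
add  131
-2   131 -2
-4   131 -2 -4
neg  131 -2 4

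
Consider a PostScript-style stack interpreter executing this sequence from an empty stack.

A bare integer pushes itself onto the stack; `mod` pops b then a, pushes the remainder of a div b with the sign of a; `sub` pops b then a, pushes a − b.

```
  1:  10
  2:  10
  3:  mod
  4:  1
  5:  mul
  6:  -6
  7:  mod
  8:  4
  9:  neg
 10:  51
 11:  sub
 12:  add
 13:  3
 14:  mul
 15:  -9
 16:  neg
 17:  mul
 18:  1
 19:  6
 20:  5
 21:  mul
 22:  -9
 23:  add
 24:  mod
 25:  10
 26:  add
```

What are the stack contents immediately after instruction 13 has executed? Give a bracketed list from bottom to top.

10  → 10
10  → 10 10
mod → 0
1   → 0 1
mul → 0
-6  → 0 -6
mod → 0
4   → 0 4
neg → 0 -4
51  → 0 -4 51
sub → 0 -55
add → -55
3   → -55 3

[-55, 3]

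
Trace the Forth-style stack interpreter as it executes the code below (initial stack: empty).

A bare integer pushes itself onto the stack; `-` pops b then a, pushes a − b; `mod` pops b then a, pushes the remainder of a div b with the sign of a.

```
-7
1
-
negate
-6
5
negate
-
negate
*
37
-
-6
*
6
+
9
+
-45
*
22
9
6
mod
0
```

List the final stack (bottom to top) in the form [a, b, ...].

[-8505, 22, 3, 0]

-7     -> [-7]
1      -> [-7, 1]
-      -> [-8]
negate -> [8]
-6     -> [8, -6]
5      -> [8, -6, 5]
negate -> [8, -6, -5]
-      -> [8, -1]
negate -> [8, 1]
*      -> [8]
37     -> [8, 37]
-      -> [-29]
-6     -> [-29, -6]
*      -> [174]
6      -> [174, 6]
+      -> [180]
9      -> [180, 9]
+      -> [189]
-45    -> [189, -45]
*      -> [-8505]
22     -> [-8505, 22]
9      -> [-8505, 22, 9]
6      -> [-8505, 22, 9, 6]
mod    -> [-8505, 22, 3]
0      -> [-8505, 22, 3, 0]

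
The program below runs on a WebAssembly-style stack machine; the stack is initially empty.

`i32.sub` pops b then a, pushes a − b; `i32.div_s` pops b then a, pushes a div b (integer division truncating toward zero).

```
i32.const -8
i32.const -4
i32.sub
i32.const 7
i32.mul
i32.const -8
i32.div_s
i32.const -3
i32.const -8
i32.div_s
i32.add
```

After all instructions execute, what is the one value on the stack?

i32.const -8  [-8]
i32.const -4  [-8, -4]
i32.sub       [-4]
i32.const 7   [-4, 7]
i32.mul       [-28]
i32.const -8  [-28, -8]
i32.div_s     [3]
i32.const -3  [3, -3]
i32.const -8  [3, -3, -8]
i32.div_s     [3, 0]
i32.add       [3]

3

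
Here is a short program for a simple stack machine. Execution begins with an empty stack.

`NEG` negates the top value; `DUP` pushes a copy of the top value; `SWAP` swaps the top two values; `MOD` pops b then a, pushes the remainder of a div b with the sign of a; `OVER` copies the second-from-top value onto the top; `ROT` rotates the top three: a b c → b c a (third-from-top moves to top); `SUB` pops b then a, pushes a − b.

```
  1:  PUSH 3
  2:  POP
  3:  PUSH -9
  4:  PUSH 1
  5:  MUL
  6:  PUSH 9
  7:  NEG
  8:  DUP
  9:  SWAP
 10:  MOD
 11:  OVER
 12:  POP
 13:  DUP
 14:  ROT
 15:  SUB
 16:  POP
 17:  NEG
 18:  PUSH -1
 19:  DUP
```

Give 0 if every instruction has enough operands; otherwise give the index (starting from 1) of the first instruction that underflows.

0

PUSH 3  → [3]
POP     → []
PUSH -9 → [-9]
PUSH 1  → [-9, 1]
MUL     → [-9]
PUSH 9  → [-9, 9]
NEG     → [-9, -9]
DUP     → [-9, -9, -9]
SWAP    → [-9, -9, -9]
MOD     → [-9, 0]
OVER    → [-9, 0, -9]
POP     → [-9, 0]
DUP     → [-9, 0, 0]
ROT     → [0, 0, -9]
SUB     → [0, 9]
POP     → [0]
NEG     → [0]
PUSH -1 → [0, -1]
DUP     → [0, -1, -1]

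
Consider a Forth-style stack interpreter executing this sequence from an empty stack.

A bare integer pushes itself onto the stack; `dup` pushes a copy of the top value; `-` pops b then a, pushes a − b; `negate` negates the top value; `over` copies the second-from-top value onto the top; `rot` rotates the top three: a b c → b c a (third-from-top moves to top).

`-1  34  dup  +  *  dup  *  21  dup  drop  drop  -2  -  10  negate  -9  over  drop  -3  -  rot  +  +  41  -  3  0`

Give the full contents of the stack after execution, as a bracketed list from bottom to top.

-1     -> -1
34     -> -1 34
dup    -> -1 34 34
+      -> -1 68
*      -> -68
dup    -> -68 -68
*      -> 4624
21     -> 4624 21
dup    -> 4624 21 21
drop   -> 4624 21
drop   -> 4624
-2     -> 4624 -2
-      -> 4626
10     -> 4626 10
negate -> 4626 -10
-9     -> 4626 -10 -9
over   -> 4626 -10 -9 -10
drop   -> 4626 -10 -9
-3     -> 4626 -10 -9 -3
-      -> 4626 -10 -6
rot    -> -10 -6 4626
+      -> -10 4620
+      -> 4610
41     -> 4610 41
-      -> 4569
3      -> 4569 3
0      -> 4569 3 0

[4569, 3, 0]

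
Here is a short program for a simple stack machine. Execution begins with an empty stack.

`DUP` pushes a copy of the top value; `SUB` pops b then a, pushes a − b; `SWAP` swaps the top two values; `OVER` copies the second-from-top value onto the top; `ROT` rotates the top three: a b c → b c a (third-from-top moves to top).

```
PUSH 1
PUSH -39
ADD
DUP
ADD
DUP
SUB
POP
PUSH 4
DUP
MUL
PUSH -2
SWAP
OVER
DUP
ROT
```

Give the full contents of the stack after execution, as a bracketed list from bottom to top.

PUSH 1    [1]
PUSH -39  [1, -39]
ADD       [-38]
DUP       [-38, -38]
ADD       [-76]
DUP       [-76, -76]
SUB       [0]
POP       []
PUSH 4    [4]
DUP       [4, 4]
MUL       [16]
PUSH -2   [16, -2]
SWAP      [-2, 16]
OVER      [-2, 16, -2]
DUP       [-2, 16, -2, -2]
ROT       [-2, -2, -2, 16]

[-2, -2, -2, 16]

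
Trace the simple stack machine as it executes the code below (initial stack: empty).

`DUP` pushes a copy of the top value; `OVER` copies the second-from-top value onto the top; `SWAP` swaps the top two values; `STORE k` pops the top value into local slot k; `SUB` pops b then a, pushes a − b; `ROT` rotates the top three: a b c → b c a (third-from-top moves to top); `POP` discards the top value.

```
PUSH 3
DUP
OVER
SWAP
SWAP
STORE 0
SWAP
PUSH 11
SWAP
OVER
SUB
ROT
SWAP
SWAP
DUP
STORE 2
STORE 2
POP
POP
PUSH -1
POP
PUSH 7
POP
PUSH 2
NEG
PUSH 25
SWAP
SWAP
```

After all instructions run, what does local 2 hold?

PUSH 3  : 3
DUP     : 3 3
OVER    : 3 3 3
SWAP    : 3 3 3
SWAP    : 3 3 3
STORE 0 : 3 3
SWAP    : 3 3
PUSH 11 : 3 3 11
SWAP    : 3 11 3
OVER    : 3 11 3 11
SUB     : 3 11 -8
ROT     : 11 -8 3
SWAP    : 11 3 -8
SWAP    : 11 -8 3
DUP     : 11 -8 3 3
STORE 2 : 11 -8 3
STORE 2 : 11 -8
POP     : 11
POP     : (empty)
PUSH -1 : -1
POP     : (empty)
PUSH 7  : 7
POP     : (empty)
PUSH 2  : 2
NEG     : -2
PUSH 25 : -2 25
SWAP    : 25 -2
SWAP    : -2 25

3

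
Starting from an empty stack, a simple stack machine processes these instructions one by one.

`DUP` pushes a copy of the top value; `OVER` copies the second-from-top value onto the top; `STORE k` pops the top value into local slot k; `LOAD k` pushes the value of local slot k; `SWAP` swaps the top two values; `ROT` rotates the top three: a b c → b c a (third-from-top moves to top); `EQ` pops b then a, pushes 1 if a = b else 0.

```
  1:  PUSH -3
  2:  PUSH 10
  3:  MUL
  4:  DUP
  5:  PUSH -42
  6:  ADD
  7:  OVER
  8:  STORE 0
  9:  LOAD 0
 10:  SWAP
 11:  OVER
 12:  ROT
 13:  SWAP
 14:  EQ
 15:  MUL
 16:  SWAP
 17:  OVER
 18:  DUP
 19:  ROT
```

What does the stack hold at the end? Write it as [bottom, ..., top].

PUSH -3  : -3
PUSH 10  : -3 10
MUL      : -30
DUP      : -30 -30
PUSH -42 : -30 -30 -42
ADD      : -30 -72
OVER     : -30 -72 -30
STORE 0  : -30 -72
LOAD 0   : -30 -72 -30
SWAP     : -30 -30 -72
OVER     : -30 -30 -72 -30
ROT      : -30 -72 -30 -30
SWAP     : -30 -72 -30 -30
EQ       : -30 -72 1
MUL      : -30 -72
SWAP     : -72 -30
OVER     : -72 -30 -72
DUP      : -72 -30 -72 -72
ROT      : -72 -72 -72 -30

[-72, -72, -72, -30]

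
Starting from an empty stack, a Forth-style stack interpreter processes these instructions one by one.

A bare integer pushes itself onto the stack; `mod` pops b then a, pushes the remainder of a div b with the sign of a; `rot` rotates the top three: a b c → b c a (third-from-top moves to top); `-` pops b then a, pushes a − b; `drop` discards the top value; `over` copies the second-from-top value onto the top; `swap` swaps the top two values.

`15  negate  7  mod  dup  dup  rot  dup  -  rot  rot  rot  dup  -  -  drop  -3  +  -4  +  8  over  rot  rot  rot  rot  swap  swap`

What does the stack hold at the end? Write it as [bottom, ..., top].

15     -> 15
negate -> -15
7      -> -15 7
mod    -> -1
dup    -> -1 -1
dup    -> -1 -1 -1
rot    -> -1 -1 -1
dup    -> -1 -1 -1 -1
-      -> -1 -1 0
rot    -> -1 0 -1
rot    -> 0 -1 -1
rot    -> -1 -1 0
dup    -> -1 -1 0 0
-      -> -1 -1 0
-      -> -1 -1
drop   -> -1
-3     -> -1 -3
+      -> -4
-4     -> -4 -4
+      -> -8
8      -> -8 8
over   -> -8 8 -8
rot    -> 8 -8 -8
rot    -> -8 -8 8
rot    -> -8 8 -8
rot    -> 8 -8 -8
swap   -> 8 -8 -8
swap   -> 8 -8 -8

[8, -8, -8]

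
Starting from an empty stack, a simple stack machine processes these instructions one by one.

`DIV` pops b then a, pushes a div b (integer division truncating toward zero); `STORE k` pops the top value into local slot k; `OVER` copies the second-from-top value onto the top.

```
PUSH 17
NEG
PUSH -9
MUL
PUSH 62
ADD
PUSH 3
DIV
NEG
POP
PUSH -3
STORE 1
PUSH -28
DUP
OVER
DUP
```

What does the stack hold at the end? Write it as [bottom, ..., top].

PUSH 17  → [17]
NEG      → [-17]
PUSH -9  → [-17, -9]
MUL      → [153]
PUSH 62  → [153, 62]
ADD      → [215]
PUSH 3   → [215, 3]
DIV      → [71]
NEG      → [-71]
POP      → []
PUSH -3  → [-3]
STORE 1  → []
PUSH -28 → [-28]
DUP      → [-28, -28]
OVER     → [-28, -28, -28]
DUP      → [-28, -28, -28, -28]

[-28, -28, -28, -28]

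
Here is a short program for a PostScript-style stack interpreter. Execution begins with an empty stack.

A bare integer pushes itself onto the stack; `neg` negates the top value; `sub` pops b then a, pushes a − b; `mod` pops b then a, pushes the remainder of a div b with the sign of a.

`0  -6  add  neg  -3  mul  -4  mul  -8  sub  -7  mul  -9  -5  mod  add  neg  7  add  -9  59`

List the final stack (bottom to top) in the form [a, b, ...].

0   → [0]
-6  → [0, -6]
add → [-6]
neg → [6]
-3  → [6, -3]
mul → [-18]
-4  → [-18, -4]
mul → [72]
-8  → [72, -8]
sub → [80]
-7  → [80, -7]
mul → [-560]
-9  → [-560, -9]
-5  → [-560, -9, -5]
mod → [-560, -4]
add → [-564]
neg → [564]
7   → [564, 7]
add → [571]
-9  → [571, -9]
59  → [571, -9, 59]

[571, -9, 59]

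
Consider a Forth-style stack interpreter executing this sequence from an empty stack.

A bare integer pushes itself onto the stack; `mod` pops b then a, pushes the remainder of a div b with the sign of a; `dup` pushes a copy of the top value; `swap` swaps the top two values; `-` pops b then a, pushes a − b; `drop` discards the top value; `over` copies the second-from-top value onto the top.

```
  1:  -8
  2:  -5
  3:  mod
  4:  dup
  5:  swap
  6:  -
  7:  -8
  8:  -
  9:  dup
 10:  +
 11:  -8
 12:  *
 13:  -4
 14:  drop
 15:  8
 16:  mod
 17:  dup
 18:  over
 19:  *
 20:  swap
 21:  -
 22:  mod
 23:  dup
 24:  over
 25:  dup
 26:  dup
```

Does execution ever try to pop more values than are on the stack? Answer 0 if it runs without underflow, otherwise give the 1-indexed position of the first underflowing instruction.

22

-8   -> [-8]
-5   -> [-8, -5]
mod  -> [-3]
dup  -> [-3, -3]
swap -> [-3, -3]
-    -> [0]
-8   -> [0, -8]
-    -> [8]
dup  -> [8, 8]
+    -> [16]
-8   -> [16, -8]
*    -> [-128]
-4   -> [-128, -4]
drop -> [-128]
8    -> [-128, 8]
mod  -> [0]
dup  -> [0, 0]
over -> [0, 0, 0]
*    -> [0, 0]
swap -> [0, 0]
-    -> [0]
mod  — needs 2 operands, stack has 1 → underflow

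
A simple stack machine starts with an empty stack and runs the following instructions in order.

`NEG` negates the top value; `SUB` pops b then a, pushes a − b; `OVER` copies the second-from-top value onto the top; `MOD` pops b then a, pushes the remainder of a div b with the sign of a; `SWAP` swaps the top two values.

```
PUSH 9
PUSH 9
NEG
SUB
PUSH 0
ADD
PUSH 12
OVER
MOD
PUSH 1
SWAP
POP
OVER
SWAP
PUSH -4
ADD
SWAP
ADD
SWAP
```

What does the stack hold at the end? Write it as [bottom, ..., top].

PUSH 9  : [9]
PUSH 9  : [9, 9]
NEG     : [9, -9]
SUB     : [18]
PUSH 0  : [18, 0]
ADD     : [18]
PUSH 12 : [18, 12]
OVER    : [18, 12, 18]
MOD     : [18, 12]
PUSH 1  : [18, 12, 1]
SWAP    : [18, 1, 12]
POP     : [18, 1]
OVER    : [18, 1, 18]
SWAP    : [18, 18, 1]
PUSH -4 : [18, 18, 1, -4]
ADD     : [18, 18, -3]
SWAP    : [18, -3, 18]
ADD     : [18, 15]
SWAP    : [15, 18]

[15, 18]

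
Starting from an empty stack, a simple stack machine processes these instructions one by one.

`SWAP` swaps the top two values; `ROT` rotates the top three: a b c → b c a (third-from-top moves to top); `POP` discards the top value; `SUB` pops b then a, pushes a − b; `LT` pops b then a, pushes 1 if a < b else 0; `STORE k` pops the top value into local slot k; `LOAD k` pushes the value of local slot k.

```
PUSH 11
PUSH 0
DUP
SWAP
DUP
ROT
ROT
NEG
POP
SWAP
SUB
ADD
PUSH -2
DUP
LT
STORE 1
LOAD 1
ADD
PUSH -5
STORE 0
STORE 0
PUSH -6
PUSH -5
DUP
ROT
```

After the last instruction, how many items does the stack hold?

PUSH 11 → 11
PUSH 0  → 11 0
DUP     → 11 0 0
SWAP    → 11 0 0
DUP     → 11 0 0 0
ROT     → 11 0 0 0
ROT     → 11 0 0 0
NEG     → 11 0 0 0
POP     → 11 0 0
SWAP    → 11 0 0
SUB     → 11 0
ADD     → 11
PUSH -2 → 11 -2
DUP     → 11 -2 -2
LT      → 11 0
STORE 1 → 11
LOAD 1  → 11 0
ADD     → 11
PUSH -5 → 11 -5
STORE 0 → 11
STORE 0 → (empty)
PUSH -6 → -6
PUSH -5 → -6 -5
DUP     → -6 -5 -5
ROT     → -5 -5 -6

3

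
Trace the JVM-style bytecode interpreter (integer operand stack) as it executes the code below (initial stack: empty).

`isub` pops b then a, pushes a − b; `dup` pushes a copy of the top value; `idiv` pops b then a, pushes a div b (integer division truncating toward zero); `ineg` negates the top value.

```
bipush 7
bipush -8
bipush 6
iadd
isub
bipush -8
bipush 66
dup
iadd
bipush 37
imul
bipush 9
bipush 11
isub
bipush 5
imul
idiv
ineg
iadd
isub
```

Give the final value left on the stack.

-471

bipush 7  -> 7
bipush -8 -> 7 -8
bipush 6  -> 7 -8 6
iadd      -> 7 -2
isub      -> 9
bipush -8 -> 9 -8
bipush 66 -> 9 -8 66
dup       -> 9 -8 66 66
iadd      -> 9 -8 132
bipush 37 -> 9 -8 132 37
imul      -> 9 -8 4884
bipush 9  -> 9 -8 4884 9
bipush 11 -> 9 -8 4884 9 11
isub      -> 9 -8 4884 -2
bipush 5  -> 9 -8 4884 -2 5
imul      -> 9 -8 4884 -10
idiv      -> 9 -8 -488
ineg      -> 9 -8 488
iadd      -> 9 480
isub      -> -471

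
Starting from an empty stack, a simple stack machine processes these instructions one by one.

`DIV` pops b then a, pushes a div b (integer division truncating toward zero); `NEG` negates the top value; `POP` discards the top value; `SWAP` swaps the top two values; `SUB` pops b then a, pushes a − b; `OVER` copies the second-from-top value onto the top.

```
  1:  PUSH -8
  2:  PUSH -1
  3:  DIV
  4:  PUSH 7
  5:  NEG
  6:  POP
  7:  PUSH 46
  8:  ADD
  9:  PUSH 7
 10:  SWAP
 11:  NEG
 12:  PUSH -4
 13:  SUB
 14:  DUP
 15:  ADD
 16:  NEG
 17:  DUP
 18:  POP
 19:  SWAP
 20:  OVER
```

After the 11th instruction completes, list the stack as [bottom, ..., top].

PUSH -8 -> -8
PUSH -1 -> -8 -1
DIV     -> 8
PUSH 7  -> 8 7
NEG     -> 8 -7
POP     -> 8
PUSH 46 -> 8 46
ADD     -> 54
PUSH 7  -> 54 7
SWAP    -> 7 54
NEG     -> 7 -54

[7, -54]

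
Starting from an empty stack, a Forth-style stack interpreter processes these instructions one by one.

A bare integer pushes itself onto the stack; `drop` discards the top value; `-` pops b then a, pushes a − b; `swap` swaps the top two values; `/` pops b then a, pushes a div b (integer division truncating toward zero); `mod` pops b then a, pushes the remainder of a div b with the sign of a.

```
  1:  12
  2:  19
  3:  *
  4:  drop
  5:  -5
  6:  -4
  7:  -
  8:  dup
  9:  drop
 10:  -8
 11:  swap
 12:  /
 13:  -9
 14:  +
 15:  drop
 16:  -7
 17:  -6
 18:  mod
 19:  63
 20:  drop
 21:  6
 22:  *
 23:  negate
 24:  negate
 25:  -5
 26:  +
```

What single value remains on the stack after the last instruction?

12      12
19      12 19
*       228
drop    (empty)
-5      -5
-4      -5 -4
-       -1
dup     -1 -1
drop    -1
-8      -1 -8
swap    -8 -1
/       8
-9      8 -9
+       -1
drop    (empty)
-7      -7
-6      -7 -6
mod     -1
63      -1 63
drop    -1
6       -1 6
*       -6
negate  6
negate  -6
-5      -6 -5
+       -11

-11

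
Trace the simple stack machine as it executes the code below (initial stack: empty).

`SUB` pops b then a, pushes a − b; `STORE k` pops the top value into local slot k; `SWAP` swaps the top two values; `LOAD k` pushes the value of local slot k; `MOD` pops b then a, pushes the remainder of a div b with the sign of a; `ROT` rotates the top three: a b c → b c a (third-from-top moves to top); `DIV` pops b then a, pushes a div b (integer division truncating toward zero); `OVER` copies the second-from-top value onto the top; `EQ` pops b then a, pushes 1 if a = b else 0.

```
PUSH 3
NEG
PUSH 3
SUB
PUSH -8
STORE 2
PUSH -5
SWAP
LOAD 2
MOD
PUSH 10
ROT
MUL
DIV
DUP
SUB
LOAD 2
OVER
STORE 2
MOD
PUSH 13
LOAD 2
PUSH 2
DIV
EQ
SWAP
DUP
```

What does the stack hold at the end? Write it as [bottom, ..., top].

[0, 0, 0]

PUSH 3  -> [3]
NEG     -> [-3]
PUSH 3  -> [-3, 3]
SUB     -> [-6]
PUSH -8 -> [-6, -8]
STORE 2 -> [-6]
PUSH -5 -> [-6, -5]
SWAP    -> [-5, -6]
LOAD 2  -> [-5, -6, -8]
MOD     -> [-5, -6]
PUSH 10 -> [-5, -6, 10]
ROT     -> [-6, 10, -5]
MUL     -> [-6, -50]
DIV     -> [0]
DUP     -> [0, 0]
SUB     -> [0]
LOAD 2  -> [0, -8]
OVER    -> [0, -8, 0]
STORE 2 -> [0, -8]
MOD     -> [0]
PUSH 13 -> [0, 13]
LOAD 2  -> [0, 13, 0]
PUSH 2  -> [0, 13, 0, 2]
DIV     -> [0, 13, 0]
EQ      -> [0, 0]
SWAP    -> [0, 0]
DUP     -> [0, 0, 0]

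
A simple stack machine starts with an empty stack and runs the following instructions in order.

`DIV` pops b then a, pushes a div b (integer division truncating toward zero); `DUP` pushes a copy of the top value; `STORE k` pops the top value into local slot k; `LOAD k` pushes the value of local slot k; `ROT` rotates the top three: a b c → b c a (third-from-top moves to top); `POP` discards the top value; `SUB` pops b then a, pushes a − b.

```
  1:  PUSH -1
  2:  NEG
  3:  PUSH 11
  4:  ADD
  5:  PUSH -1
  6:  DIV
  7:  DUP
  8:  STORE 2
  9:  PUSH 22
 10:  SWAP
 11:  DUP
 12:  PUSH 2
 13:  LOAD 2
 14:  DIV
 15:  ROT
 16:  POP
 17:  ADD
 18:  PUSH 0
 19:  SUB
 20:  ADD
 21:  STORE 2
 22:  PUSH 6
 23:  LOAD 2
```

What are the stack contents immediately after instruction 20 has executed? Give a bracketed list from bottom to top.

PUSH -1 → -1
NEG     → 1
PUSH 11 → 1 11
ADD     → 12
PUSH -1 → 12 -1
DIV     → -12
DUP     → -12 -12
STORE 2 → -12
PUSH 22 → -12 22
SWAP    → 22 -12
DUP     → 22 -12 -12
PUSH 2  → 22 -12 -12 2
LOAD 2  → 22 -12 -12 2 -12
DIV     → 22 -12 -12 0
ROT     → 22 -12 0 -12
POP     → 22 -12 0
ADD     → 22 -12
PUSH 0  → 22 -12 0
SUB     → 22 -12
ADD     → 10

[10]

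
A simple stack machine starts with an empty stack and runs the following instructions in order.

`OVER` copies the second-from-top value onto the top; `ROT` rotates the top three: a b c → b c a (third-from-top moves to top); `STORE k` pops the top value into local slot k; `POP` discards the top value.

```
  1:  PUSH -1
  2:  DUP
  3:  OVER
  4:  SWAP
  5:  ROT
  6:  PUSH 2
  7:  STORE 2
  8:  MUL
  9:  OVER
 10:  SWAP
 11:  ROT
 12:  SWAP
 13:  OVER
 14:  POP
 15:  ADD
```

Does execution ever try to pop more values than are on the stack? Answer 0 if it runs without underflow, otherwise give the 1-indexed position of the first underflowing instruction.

PUSH -1 -> -1
DUP     -> -1 -1
OVER    -> -1 -1 -1
SWAP    -> -1 -1 -1
ROT     -> -1 -1 -1
PUSH 2  -> -1 -1 -1 2
STORE 2 -> -1 -1 -1
MUL     -> -1 1
OVER    -> -1 1 -1
SWAP    -> -1 -1 1
ROT     -> -1 1 -1
SWAP    -> -1 -1 1
OVER    -> -1 -1 1 -1
POP     -> -1 -1 1
ADD     -> -1 0

0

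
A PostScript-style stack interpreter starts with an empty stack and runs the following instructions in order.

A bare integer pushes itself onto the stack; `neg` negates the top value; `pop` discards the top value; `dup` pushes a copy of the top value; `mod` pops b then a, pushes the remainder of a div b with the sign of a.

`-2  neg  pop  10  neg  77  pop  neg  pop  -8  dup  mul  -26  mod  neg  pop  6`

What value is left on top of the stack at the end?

-2  -> [-2]
neg -> [2]
pop -> []
10  -> [10]
neg -> [-10]
77  -> [-10, 77]
pop -> [-10]
neg -> [10]
pop -> []
-8  -> [-8]
dup -> [-8, -8]
mul -> [64]
-26 -> [64, -26]
mod -> [12]
neg -> [-12]
pop -> []
6   -> [6]

6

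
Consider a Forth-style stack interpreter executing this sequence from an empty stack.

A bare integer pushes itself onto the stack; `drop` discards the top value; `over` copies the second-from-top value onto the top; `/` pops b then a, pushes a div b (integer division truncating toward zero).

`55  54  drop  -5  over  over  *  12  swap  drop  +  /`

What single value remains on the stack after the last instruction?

7

55   -> [55]
54   -> [55, 54]
drop -> [55]
-5   -> [55, -5]
over -> [55, -5, 55]
over -> [55, -5, 55, -5]
*    -> [55, -5, -275]
12   -> [55, -5, -275, 12]
swap -> [55, -5, 12, -275]
drop -> [55, -5, 12]
+    -> [55, 7]
/    -> [7]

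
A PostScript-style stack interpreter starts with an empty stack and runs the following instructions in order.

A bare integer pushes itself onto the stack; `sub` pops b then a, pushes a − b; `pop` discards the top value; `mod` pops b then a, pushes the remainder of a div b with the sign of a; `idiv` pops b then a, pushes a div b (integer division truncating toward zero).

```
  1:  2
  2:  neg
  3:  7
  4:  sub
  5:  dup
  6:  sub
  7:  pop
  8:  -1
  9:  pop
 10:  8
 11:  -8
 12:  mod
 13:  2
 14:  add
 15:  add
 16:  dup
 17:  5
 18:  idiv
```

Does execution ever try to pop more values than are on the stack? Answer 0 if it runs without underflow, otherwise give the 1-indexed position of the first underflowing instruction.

2   -> 2
neg -> -2
7   -> -2 7
sub -> -9
dup -> -9 -9
sub -> 0
pop -> (empty)
-1  -> -1
pop -> (empty)
8   -> 8
-8  -> 8 -8
mod -> 0
2   -> 0 2
add -> 2
add  — needs 2 operands, stack has 1 → underflow

15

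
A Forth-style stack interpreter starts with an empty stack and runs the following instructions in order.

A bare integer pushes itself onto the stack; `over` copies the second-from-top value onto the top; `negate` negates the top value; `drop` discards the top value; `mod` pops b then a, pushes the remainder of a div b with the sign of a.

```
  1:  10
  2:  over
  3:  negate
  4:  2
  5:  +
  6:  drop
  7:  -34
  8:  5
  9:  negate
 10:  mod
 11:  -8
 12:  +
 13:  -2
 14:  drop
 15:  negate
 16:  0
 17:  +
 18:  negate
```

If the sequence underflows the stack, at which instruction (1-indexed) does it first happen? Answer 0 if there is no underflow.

2

10 → 10
over  — needs 2 operands, stack has 1 → underflow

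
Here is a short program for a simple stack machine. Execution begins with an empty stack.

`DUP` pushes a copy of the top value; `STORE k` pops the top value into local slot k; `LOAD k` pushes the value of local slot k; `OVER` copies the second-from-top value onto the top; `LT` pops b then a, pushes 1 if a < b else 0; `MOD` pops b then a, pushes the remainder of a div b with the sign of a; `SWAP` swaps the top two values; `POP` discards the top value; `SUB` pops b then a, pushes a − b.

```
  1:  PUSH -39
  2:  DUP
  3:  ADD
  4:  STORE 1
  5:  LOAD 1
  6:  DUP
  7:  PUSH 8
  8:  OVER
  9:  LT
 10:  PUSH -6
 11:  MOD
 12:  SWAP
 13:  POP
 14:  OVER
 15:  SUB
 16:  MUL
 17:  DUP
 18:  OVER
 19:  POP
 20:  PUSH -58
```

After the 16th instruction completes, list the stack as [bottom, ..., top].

PUSH -39 → [-39]
DUP      → [-39, -39]
ADD      → [-78]
STORE 1  → []
LOAD 1   → [-78]
DUP      → [-78, -78]
PUSH 8   → [-78, -78, 8]
OVER     → [-78, -78, 8, -78]
LT       → [-78, -78, 0]
PUSH -6  → [-78, -78, 0, -6]
MOD      → [-78, -78, 0]
SWAP     → [-78, 0, -78]
POP      → [-78, 0]
OVER     → [-78, 0, -78]
SUB      → [-78, 78]
MUL      → [-6084]

[-6084]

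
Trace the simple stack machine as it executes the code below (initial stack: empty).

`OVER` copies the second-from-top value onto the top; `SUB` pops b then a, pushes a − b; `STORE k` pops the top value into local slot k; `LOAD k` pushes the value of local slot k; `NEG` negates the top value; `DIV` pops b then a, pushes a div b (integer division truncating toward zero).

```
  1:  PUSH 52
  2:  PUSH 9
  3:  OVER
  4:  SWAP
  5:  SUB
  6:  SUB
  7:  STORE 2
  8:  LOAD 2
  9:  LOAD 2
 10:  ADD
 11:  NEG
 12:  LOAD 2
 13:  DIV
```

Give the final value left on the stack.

PUSH 52 : 52
PUSH 9  : 52 9
OVER    : 52 9 52
SWAP    : 52 52 9
SUB     : 52 43
SUB     : 9
STORE 2 : (empty)
LOAD 2  : 9
LOAD 2  : 9 9
ADD     : 18
NEG     : -18
LOAD 2  : -18 9
DIV     : -2

-2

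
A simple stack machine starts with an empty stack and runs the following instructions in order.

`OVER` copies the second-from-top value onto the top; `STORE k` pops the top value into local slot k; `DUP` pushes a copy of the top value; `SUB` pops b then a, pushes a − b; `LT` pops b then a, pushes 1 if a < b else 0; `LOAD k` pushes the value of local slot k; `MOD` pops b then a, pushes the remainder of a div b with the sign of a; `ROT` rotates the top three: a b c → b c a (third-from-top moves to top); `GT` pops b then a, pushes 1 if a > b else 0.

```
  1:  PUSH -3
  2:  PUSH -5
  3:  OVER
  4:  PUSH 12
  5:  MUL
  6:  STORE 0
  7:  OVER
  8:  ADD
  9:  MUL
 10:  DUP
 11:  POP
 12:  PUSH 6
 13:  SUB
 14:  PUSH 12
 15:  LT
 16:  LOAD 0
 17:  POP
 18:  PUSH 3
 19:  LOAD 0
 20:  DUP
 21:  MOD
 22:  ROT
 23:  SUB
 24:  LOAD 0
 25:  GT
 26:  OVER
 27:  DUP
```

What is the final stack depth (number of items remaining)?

4

PUSH -3 -> [-3]
PUSH -5 -> [-3, -5]
OVER    -> [-3, -5, -3]
PUSH 12 -> [-3, -5, -3, 12]
MUL     -> [-3, -5, -36]
STORE 0 -> [-3, -5]
OVER    -> [-3, -5, -3]
ADD     -> [-3, -8]
MUL     -> [24]
DUP     -> [24, 24]
POP     -> [24]
PUSH 6  -> [24, 6]
SUB     -> [18]
PUSH 12 -> [18, 12]
LT      -> [0]
LOAD 0  -> [0, -36]
POP     -> [0]
PUSH 3  -> [0, 3]
LOAD 0  -> [0, 3, -36]
DUP     -> [0, 3, -36, -36]
MOD     -> [0, 3, 0]
ROT     -> [3, 0, 0]
SUB     -> [3, 0]
LOAD 0  -> [3, 0, -36]
GT      -> [3, 1]
OVER    -> [3, 1, 3]
DUP     -> [3, 1, 3, 3]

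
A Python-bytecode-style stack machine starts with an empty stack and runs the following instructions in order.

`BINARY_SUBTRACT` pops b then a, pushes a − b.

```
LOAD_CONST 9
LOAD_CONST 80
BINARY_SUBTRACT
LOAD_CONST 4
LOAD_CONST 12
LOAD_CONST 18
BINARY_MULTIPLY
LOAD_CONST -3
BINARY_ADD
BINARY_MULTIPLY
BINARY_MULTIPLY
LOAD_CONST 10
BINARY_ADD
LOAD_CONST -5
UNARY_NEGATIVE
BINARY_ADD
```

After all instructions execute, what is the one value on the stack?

LOAD_CONST 9    → 9
LOAD_CONST 80   → 9 80
BINARY_SUBTRACT → -71
LOAD_CONST 4    → -71 4
LOAD_CONST 12   → -71 4 12
LOAD_CONST 18   → -71 4 12 18
BINARY_MULTIPLY → -71 4 216
LOAD_CONST -3   → -71 4 216 -3
BINARY_ADD      → -71 4 213
BINARY_MULTIPLY → -71 852
BINARY_MULTIPLY → -60492
LOAD_CONST 10   → -60492 10
BINARY_ADD      → -60482
LOAD_CONST -5   → -60482 -5
UNARY_NEGATIVE  → -60482 5
BINARY_ADD      → -60477

-60477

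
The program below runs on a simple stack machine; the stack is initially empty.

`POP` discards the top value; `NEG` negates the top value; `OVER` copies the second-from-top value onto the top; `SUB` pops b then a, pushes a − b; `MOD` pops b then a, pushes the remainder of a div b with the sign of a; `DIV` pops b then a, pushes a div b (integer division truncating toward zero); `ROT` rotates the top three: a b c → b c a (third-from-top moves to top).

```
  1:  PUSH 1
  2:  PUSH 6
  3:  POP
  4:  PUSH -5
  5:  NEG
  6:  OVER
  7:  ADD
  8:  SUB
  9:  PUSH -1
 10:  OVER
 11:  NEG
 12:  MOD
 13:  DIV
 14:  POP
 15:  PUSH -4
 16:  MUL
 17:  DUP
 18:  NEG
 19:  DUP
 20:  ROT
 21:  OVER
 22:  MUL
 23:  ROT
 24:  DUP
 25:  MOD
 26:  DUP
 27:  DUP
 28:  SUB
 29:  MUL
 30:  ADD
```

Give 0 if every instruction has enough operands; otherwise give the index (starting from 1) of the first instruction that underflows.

16

PUSH 1  → 1
PUSH 6  → 1 6
POP     → 1
PUSH -5 → 1 -5
NEG     → 1 5
OVER    → 1 5 1
ADD     → 1 6
SUB     → -5
PUSH -1 → -5 -1
OVER    → -5 -1 -5
NEG     → -5 -1 5
MOD     → -5 -1
DIV     → 5
POP     → (empty)
PUSH -4 → -4
MUL  — needs 2 operands, stack has 1 → underflow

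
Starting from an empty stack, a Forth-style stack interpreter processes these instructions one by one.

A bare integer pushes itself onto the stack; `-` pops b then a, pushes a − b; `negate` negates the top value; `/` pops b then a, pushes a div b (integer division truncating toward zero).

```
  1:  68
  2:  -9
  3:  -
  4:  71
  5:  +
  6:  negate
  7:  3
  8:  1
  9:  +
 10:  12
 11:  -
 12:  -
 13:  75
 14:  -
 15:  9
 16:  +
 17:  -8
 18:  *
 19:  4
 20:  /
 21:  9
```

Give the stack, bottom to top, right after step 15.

[-215, 9]

68     : [68]
-9     : [68, -9]
-      : [77]
71     : [77, 71]
+      : [148]
negate : [-148]
3      : [-148, 3]
1      : [-148, 3, 1]
+      : [-148, 4]
12     : [-148, 4, 12]
-      : [-148, -8]
-      : [-140]
75     : [-140, 75]
-      : [-215]
9      : [-215, 9]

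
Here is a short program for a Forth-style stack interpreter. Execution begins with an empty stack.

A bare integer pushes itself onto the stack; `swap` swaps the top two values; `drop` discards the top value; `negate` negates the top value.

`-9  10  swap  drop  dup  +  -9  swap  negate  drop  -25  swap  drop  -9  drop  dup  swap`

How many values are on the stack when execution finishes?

2

-9      -9
10      -9 10
swap    10 -9
drop    10
dup     10 10
+       20
-9      20 -9
swap    -9 20
negate  -9 -20
drop    -9
-25     -9 -25
swap    -25 -9
drop    -25
-9      -25 -9
drop    -25
dup     -25 -25
swap    -25 -25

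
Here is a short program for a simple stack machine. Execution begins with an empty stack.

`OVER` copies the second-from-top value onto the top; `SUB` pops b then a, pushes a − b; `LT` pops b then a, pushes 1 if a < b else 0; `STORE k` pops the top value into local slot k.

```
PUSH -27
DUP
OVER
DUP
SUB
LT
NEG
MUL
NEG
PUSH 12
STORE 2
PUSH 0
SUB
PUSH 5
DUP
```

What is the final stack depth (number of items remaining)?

3

PUSH -27 : [-27]
DUP      : [-27, -27]
OVER     : [-27, -27, -27]
DUP      : [-27, -27, -27, -27]
SUB      : [-27, -27, 0]
LT       : [-27, 1]
NEG      : [-27, -1]
MUL      : [27]
NEG      : [-27]
PUSH 12  : [-27, 12]
STORE 2  : [-27]
PUSH 0   : [-27, 0]
SUB      : [-27]
PUSH 5   : [-27, 5]
DUP      : [-27, 5, 5]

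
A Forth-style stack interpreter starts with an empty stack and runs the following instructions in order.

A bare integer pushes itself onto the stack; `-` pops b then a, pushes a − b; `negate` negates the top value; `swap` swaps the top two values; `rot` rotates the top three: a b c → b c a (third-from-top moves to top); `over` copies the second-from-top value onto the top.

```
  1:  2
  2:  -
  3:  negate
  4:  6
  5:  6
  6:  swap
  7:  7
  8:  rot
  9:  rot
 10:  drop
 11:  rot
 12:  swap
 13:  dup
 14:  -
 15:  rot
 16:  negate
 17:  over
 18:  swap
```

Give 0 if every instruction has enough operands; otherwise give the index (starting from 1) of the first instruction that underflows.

2 : [2]
-  — needs 2 operands, stack has 1 → underflow

2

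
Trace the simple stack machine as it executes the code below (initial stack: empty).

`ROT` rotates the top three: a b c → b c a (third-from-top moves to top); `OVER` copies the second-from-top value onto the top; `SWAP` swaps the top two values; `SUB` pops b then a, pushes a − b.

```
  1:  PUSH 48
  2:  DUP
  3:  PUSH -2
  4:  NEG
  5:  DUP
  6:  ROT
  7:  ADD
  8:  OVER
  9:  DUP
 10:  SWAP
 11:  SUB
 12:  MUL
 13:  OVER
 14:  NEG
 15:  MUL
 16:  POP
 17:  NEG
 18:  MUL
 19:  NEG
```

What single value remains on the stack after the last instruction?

PUSH 48 → 48
DUP     → 48 48
PUSH -2 → 48 48 -2
NEG     → 48 48 2
DUP     → 48 48 2 2
ROT     → 48 2 2 48
ADD     → 48 2 50
OVER    → 48 2 50 2
DUP     → 48 2 50 2 2
SWAP    → 48 2 50 2 2
SUB     → 48 2 50 0
MUL     → 48 2 0
OVER    → 48 2 0 2
NEG     → 48 2 0 -2
MUL     → 48 2 0
POP     → 48 2
NEG     → 48 -2
MUL     → -96
NEG     → 96

96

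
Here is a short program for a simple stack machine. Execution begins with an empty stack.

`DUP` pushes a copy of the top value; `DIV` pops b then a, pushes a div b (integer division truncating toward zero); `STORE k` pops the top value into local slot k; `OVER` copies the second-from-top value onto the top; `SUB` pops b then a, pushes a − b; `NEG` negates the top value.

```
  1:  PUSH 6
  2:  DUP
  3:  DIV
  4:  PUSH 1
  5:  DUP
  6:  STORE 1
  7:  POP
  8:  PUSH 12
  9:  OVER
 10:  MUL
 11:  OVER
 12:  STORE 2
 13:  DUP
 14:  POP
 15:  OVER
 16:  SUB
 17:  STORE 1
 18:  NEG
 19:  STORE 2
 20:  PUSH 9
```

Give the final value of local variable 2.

PUSH 6  -> [6]
DUP     -> [6, 6]
DIV     -> [1]
PUSH 1  -> [1, 1]
DUP     -> [1, 1, 1]
STORE 1 -> [1, 1]
POP     -> [1]
PUSH 12 -> [1, 12]
OVER    -> [1, 12, 1]
MUL     -> [1, 12]
OVER    -> [1, 12, 1]
STORE 2 -> [1, 12]
DUP     -> [1, 12, 12]
POP     -> [1, 12]
OVER    -> [1, 12, 1]
SUB     -> [1, 11]
STORE 1 -> [1]
NEG     -> [-1]
STORE 2 -> []
PUSH 9  -> [9]

-1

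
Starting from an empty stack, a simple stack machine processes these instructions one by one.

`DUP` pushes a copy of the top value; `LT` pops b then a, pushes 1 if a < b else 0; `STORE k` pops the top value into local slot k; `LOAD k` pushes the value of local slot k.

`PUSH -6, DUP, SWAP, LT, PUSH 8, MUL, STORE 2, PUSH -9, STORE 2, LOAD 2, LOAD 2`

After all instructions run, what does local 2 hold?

PUSH -6 -> [-6]
DUP     -> [-6, -6]
SWAP    -> [-6, -6]
LT      -> [0]
PUSH 8  -> [0, 8]
MUL     -> [0]
STORE 2 -> []
PUSH -9 -> [-9]
STORE 2 -> []
LOAD 2  -> [-9]
LOAD 2  -> [-9, -9]

-9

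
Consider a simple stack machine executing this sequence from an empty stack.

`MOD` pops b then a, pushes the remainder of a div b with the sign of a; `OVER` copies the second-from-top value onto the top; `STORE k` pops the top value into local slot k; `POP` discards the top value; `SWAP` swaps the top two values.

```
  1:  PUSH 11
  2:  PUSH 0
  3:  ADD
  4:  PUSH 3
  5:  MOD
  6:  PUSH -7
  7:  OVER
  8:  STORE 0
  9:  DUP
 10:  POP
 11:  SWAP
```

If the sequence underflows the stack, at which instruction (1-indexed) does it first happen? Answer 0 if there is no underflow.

PUSH 11 -> 11
PUSH 0  -> 11 0
ADD     -> 11
PUSH 3  -> 11 3
MOD     -> 2
PUSH -7 -> 2 -7
OVER    -> 2 -7 2
STORE 0 -> 2 -7
DUP     -> 2 -7 -7
POP     -> 2 -7
SWAP    -> -7 2

0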